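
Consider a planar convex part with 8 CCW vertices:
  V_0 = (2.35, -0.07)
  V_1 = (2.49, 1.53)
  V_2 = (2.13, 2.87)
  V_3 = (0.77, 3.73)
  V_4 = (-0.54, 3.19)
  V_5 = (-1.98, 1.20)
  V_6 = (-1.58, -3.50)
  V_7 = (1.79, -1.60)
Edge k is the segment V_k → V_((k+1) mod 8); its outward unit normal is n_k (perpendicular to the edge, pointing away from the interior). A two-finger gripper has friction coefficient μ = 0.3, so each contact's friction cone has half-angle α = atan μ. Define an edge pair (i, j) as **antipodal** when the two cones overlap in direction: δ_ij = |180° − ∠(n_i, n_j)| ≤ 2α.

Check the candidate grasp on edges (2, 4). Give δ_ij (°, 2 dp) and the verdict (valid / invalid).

α = atan 0.3 = 16.70°;  2α = 33.40°
edge 2: e_2 = (-1.36, +0.86);  n_2 = (+0.5345, +0.8452)
edge 4: e_4 = (-1.44, -1.99);  n_4 = (-0.8101, +0.5862)
∠(n_2, n_4) = 86.42°
δ = |180° − 86.42°| = 93.58°
93.58° > 2α = 33.40°  →  invalid

δ = 93.58°, invalid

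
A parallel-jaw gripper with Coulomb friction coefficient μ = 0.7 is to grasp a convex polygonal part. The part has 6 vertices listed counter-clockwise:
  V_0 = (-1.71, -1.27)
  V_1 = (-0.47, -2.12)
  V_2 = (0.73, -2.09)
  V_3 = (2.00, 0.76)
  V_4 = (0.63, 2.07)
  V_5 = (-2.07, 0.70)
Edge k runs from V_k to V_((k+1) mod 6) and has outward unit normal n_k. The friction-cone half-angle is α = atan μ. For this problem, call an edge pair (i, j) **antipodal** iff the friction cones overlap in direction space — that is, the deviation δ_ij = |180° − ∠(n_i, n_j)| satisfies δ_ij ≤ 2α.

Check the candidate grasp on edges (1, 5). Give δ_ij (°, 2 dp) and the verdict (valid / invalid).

δ = 98.92°, invalid

α = atan 0.7 = 34.99°;  2α = 69.98°
edge 1: e_1 = (+1.20, +0.03);  n_1 = (+0.0250, -0.9997)
edge 5: e_5 = (+0.36, -1.97);  n_5 = (-0.9837, -0.1798)
∠(n_1, n_5) = 81.08°
δ = |180° − 81.08°| = 98.92°
98.92° > 2α = 69.98°  →  invalid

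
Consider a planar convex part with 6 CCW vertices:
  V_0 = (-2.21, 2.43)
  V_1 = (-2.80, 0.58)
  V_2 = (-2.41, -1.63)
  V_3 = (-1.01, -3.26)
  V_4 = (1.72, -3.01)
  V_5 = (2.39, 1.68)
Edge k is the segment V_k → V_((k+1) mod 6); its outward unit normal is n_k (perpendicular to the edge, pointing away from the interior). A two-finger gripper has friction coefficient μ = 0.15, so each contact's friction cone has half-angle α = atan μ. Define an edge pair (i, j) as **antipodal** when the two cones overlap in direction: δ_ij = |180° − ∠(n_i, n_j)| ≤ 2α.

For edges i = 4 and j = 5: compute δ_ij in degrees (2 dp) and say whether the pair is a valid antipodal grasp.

δ = 91.13°, invalid

α = atan 0.15 = 8.53°;  2α = 17.06°
edge 4: e_4 = (+0.67, +4.69);  n_4 = (+0.9899, -0.1414)
edge 5: e_5 = (-4.60, +0.75);  n_5 = (+0.1609, +0.9870)
∠(n_4, n_5) = 88.87°
δ = |180° − 88.87°| = 91.13°
91.13° > 2α = 17.06°  →  invalid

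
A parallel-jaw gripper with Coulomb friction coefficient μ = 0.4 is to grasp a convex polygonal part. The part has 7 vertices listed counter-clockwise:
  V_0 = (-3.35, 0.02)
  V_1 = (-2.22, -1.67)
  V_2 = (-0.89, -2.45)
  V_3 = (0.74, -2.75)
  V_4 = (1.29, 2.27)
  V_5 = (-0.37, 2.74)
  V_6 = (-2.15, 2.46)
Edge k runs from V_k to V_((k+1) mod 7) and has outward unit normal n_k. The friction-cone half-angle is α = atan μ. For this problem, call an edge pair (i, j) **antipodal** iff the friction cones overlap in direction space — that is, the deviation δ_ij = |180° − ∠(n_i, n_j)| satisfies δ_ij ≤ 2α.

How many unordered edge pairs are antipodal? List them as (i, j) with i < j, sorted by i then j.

count = 7; pairs: (0,3), (0,4), (1,4), (1,5), (2,4), (2,5), (3,6)

α = atan 0.4 = 21.80°;  2α = 43.60°
n_0 = (-0.8313, -0.5558)
n_1 = (-0.5059, -0.8626)
n_2 = (-0.1810, -0.9835)
n_3 = (+0.9941, -0.1089)
n_4 = (+0.2724, +0.9622)
n_5 = (-0.1554, +0.9879)
n_6 = (-0.8973, +0.4413)
  (0,1): δ = 154.16°  ·
  (0,2): δ = 134.20°  ·
  (0,3): δ = 40.02°  ✓
  (0,4): δ = 40.42°  ✓
  (0,5): δ = 65.17°  ·
  (0,6): δ = 120.04°  ·
  (1,2): δ = 160.04°  ·
  (1,3): δ = 65.86°  ·
  (1,4): δ = 14.58°  ✓
  (1,5): δ = 39.33°  ✓
  (1,6): δ = 94.20°  ·
  (2,3): δ = 85.82°  ·
  (2,4): δ = 5.38°  ✓
  (2,5): δ = 19.37°  ✓
  (2,6): δ = 74.24°  ·
  (3,4): δ = 99.56°  ·
  (3,5): δ = 74.81°  ·
  (3,6): δ = 19.94°  ✓
  (4,5): δ = 155.25°  ·
  (4,6): δ = 100.38°  ·
  (5,6): δ = 125.13°  ·
antipodal pairs: 7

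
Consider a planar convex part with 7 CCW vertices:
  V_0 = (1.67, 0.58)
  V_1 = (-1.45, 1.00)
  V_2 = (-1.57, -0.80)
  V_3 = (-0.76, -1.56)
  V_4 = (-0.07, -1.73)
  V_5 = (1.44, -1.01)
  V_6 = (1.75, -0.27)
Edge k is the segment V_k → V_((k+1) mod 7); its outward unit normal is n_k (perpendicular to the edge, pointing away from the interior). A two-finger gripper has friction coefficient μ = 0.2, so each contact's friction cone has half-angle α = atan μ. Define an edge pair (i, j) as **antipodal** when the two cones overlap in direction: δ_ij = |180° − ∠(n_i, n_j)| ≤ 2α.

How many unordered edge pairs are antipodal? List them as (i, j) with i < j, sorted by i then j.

count = 3; pairs: (0,3), (1,5), (1,6)

α = atan 0.2 = 11.31°;  2α = 22.62°
n_0 = (+0.1334, +0.9911)
n_1 = (-0.9978, +0.0665)
n_2 = (-0.6842, -0.7293)
n_3 = (-0.2392, -0.9710)
n_4 = (+0.4304, -0.9026)
n_5 = (+0.9223, -0.3864)
n_6 = (+0.9956, +0.0937)
  (0,1): δ = 86.15°  ·
  (0,2): δ = 35.51°  ·
  (0,3): δ = 6.17°  ✓
  (0,4): δ = 33.16°  ·
  (0,5): δ = 74.94°  ·
  (0,6): δ = 103.04°  ·
  (1,2): δ = 129.36°  ·
  (1,3): δ = 100.03°  ·
  (1,4): δ = 60.69°  ·
  (1,5): δ = 18.92°  ✓
  (1,6): δ = 9.19°  ✓
  (2,3): δ = 150.66°  ·
  (2,4): δ = 111.33°  ·
  (2,5): δ = 69.55°  ·
  (2,6): δ = 41.45°  ·
  (3,4): δ = 140.67°  ·
  (3,5): δ = 98.89°  ·
  (3,6): δ = 70.78°  ·
  (4,5): δ = 138.22°  ·
  (4,6): δ = 110.12°  ·
  (5,6): δ = 151.89°  ·
antipodal pairs: 3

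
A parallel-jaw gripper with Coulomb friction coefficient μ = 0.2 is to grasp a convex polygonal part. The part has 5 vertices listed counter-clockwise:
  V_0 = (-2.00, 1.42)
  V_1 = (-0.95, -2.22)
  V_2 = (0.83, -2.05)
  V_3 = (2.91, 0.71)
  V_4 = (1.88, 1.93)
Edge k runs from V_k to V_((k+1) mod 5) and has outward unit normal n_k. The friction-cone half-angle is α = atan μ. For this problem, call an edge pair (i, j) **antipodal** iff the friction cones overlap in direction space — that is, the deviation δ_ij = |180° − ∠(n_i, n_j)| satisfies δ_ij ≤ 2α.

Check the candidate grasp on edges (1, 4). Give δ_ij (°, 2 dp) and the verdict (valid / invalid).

δ = 2.03°, valid

α = atan 0.2 = 11.31°;  2α = 22.62°
edge 1: e_1 = (+1.78, +0.17);  n_1 = (+0.0951, -0.9955)
edge 4: e_4 = (-3.88, -0.51);  n_4 = (-0.1303, +0.9915)
∠(n_1, n_4) = 177.97°
δ = |180° − 177.97°| = 2.03°
2.03° ≤ 2α = 22.62°  →  valid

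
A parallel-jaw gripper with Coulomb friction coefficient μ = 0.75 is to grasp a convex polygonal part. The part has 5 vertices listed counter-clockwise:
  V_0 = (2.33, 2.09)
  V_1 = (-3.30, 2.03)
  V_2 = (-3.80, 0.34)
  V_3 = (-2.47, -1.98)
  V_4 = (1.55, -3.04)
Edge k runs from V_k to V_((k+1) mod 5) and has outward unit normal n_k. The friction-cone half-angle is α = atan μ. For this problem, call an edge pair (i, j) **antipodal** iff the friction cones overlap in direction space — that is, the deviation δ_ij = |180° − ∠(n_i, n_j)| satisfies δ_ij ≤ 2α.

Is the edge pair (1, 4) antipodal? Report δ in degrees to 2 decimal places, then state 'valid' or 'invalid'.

δ = 7.84°, valid

α = atan 0.75 = 36.87°;  2α = 73.74°
edge 1: e_1 = (-0.50, -1.69);  n_1 = (-0.9589, +0.2837)
edge 4: e_4 = (+0.78, +5.13);  n_4 = (+0.9886, -0.1503)
∠(n_1, n_4) = 172.16°
δ = |180° − 172.16°| = 7.84°
7.84° ≤ 2α = 73.74°  →  valid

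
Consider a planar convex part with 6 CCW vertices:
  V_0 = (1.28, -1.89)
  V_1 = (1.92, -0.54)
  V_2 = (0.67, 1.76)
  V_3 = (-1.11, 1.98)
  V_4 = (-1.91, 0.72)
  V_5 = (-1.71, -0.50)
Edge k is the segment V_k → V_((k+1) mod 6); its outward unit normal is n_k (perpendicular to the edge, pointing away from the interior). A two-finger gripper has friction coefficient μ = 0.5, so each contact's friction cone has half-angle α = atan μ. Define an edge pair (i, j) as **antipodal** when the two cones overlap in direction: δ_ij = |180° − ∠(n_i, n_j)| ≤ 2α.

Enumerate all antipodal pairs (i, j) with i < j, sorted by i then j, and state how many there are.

α = atan 0.5 = 26.57°;  2α = 53.13°
n_0 = (+0.9036, -0.4284)
n_1 = (+0.8786, +0.4775)
n_2 = (+0.1227, +0.9924)
n_3 = (-0.8442, +0.5360)
n_4 = (-0.9868, -0.1618)
n_5 = (-0.4216, -0.9068)
  (0,1): δ = 126.11°  ·
  (0,2): δ = 71.68°  ·
  (0,3): δ = 7.05°  ✓
  (0,4): δ = 34.67°  ✓
  (0,5): δ = 90.43°  ·
  (1,2): δ = 125.57°  ·
  (1,3): δ = 60.94°  ·
  (1,4): δ = 19.21°  ✓
  (1,5): δ = 36.54°  ✓
  (2,3): δ = 115.37°  ·
  (2,4): δ = 73.64°  ·
  (2,5): δ = 17.89°  ✓
  (3,4): δ = 138.28°  ·
  (3,5): δ = 82.52°  ·
  (4,5): δ = 124.24°  ·
antipodal pairs: 5

count = 5; pairs: (0,3), (0,4), (1,4), (1,5), (2,5)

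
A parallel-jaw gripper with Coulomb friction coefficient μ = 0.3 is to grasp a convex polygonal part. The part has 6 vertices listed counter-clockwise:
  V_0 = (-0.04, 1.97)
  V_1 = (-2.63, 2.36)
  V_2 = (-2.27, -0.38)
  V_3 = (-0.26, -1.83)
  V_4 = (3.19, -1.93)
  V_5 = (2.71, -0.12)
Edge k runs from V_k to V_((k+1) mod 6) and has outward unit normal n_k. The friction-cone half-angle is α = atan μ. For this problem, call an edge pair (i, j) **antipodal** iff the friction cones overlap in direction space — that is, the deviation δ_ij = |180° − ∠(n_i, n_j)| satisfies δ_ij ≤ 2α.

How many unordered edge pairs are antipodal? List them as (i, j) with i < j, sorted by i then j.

count = 4; pairs: (0,2), (0,3), (1,4), (2,5)

α = atan 0.3 = 16.70°;  2α = 33.40°
n_0 = (+0.1489, +0.9889)
n_1 = (-0.9915, -0.1303)
n_2 = (-0.5850, -0.8110)
n_3 = (-0.0290, -0.9996)
n_4 = (+0.9666, +0.2563)
n_5 = (+0.6051, +0.7962)
  (0,1): δ = 73.95°  ·
  (0,2): δ = 27.24°  ✓
  (0,3): δ = 6.90°  ✓
  (0,4): δ = 113.42°  ·
  (0,5): δ = 151.33°  ·
  (1,2): δ = 133.29°  ·
  (1,3): δ = 99.15°  ·
  (1,4): δ = 7.37°  ✓
  (1,5): δ = 45.28°  ·
  (2,3): δ = 145.85°  ·
  (2,4): δ = 39.34°  ·
  (2,5): δ = 1.43°  ✓
  (3,4): δ = 73.49°  ·
  (3,5): δ = 35.57°  ·
  (4,5): δ = 142.09°  ·
antipodal pairs: 4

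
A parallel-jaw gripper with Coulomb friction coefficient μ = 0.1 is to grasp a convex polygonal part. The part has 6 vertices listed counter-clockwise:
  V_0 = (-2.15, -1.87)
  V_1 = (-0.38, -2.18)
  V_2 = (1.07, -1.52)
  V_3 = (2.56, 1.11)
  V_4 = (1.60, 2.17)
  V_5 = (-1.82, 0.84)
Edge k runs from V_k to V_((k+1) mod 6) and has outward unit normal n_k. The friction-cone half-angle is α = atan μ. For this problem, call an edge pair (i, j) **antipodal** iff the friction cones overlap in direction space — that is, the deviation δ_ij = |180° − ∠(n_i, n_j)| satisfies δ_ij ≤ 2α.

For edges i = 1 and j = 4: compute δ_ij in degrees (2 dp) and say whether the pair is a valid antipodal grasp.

δ = 3.22°, valid

α = atan 0.1 = 5.71°;  2α = 11.42°
edge 1: e_1 = (+1.45, +0.66);  n_1 = (+0.4143, -0.9102)
edge 4: e_4 = (-3.42, -1.33);  n_4 = (-0.3624, +0.9320)
∠(n_1, n_4) = 176.78°
δ = |180° − 176.78°| = 3.22°
3.22° ≤ 2α = 11.42°  →  valid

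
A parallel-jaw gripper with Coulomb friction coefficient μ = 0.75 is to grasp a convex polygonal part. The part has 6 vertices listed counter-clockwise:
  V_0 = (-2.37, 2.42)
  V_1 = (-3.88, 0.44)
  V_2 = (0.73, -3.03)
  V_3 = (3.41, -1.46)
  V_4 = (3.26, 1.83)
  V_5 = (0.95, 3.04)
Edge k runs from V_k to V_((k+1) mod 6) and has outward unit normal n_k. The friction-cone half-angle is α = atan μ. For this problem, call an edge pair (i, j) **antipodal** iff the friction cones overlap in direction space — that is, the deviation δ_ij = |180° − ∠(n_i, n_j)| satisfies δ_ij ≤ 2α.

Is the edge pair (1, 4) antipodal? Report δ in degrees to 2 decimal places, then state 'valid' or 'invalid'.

α = atan 0.75 = 36.87°;  2α = 73.74°
edge 1: e_1 = (+4.61, -3.47);  n_1 = (-0.6014, -0.7990)
edge 4: e_4 = (-2.31, +1.21);  n_4 = (+0.4640, +0.8858)
∠(n_1, n_4) = 170.68°
δ = |180° − 170.68°| = 9.32°
9.32° ≤ 2α = 73.74°  →  valid

δ = 9.32°, valid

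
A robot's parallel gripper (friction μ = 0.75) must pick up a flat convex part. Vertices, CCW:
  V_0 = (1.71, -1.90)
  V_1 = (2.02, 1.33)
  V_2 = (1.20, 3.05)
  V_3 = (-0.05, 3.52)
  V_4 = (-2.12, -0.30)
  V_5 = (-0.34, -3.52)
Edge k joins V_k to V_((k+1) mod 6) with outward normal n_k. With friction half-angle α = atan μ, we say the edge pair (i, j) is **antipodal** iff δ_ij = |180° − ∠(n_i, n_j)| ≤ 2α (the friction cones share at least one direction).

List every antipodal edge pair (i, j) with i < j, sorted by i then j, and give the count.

α = atan 0.75 = 36.87°;  2α = 73.74°
n_0 = (+0.9954, -0.0955)
n_1 = (+0.9027, +0.4303)
n_2 = (+0.3519, +0.9360)
n_3 = (-0.8792, +0.4764)
n_4 = (-0.8752, -0.4838)
n_5 = (+0.6200, -0.7846)
  (0,1): δ = 149.03°  ·
  (0,2): δ = 105.12°  ·
  (0,3): δ = 22.97°  ✓
  (0,4): δ = 34.42°  ✓
  (0,5): δ = 133.80°  ·
  (1,2): δ = 136.10°  ·
  (1,3): δ = 53.94°  ✓
  (1,4): δ = 3.44°  ✓
  (1,5): δ = 102.83°  ·
  (2,3): δ = 97.85°  ·
  (2,4): δ = 40.46°  ✓
  (2,5): δ = 58.92°  ✓
  (3,4): δ = 122.61°  ·
  (3,5): δ = 23.23°  ✓
  (4,5): δ = 80.62°  ·
antipodal pairs: 7

count = 7; pairs: (0,3), (0,4), (1,3), (1,4), (2,4), (2,5), (3,5)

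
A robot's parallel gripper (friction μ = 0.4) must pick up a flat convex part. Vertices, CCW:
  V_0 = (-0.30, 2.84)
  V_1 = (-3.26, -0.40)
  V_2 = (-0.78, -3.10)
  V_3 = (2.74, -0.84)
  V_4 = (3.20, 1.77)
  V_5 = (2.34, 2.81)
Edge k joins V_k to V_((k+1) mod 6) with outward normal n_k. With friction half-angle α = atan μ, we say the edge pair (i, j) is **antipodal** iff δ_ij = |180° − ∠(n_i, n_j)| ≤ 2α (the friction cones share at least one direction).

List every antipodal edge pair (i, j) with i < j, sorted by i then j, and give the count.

α = atan 0.4 = 21.80°;  2α = 43.60°
n_0 = (-0.7383, +0.6745)
n_1 = (-0.7365, -0.6765)
n_2 = (+0.5403, -0.8415)
n_3 = (+0.9848, -0.1736)
n_4 = (+0.7706, +0.6373)
n_5 = (+0.0114, +0.9999)
  (0,1): δ = 95.02°  ·
  (0,2): δ = 14.88°  ✓
  (0,3): δ = 32.42°  ✓
  (0,4): δ = 82.00°  ·
  (0,5): δ = 131.76°  ·
  (1,2): δ = 99.87°  ·
  (1,3): δ = 52.56°  ·
  (1,4): δ = 2.98°  ✓
  (1,5): δ = 46.78°  ·
  (2,3): δ = 132.70°  ·
  (2,4): δ = 83.11°  ·
  (2,5): δ = 33.35°  ✓
  (3,4): δ = 130.42°  ·
  (3,5): δ = 80.66°  ·
  (4,5): δ = 130.24°  ·
antipodal pairs: 4

count = 4; pairs: (0,2), (0,3), (1,4), (2,5)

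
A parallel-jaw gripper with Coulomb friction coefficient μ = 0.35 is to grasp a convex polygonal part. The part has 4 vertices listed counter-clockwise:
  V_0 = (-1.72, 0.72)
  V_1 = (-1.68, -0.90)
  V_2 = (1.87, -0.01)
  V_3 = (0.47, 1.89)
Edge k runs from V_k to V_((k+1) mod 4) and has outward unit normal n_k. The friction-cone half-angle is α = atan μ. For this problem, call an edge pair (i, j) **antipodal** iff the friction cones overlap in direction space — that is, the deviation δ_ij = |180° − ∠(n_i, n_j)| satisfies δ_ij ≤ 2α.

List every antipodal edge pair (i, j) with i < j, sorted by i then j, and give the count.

count = 2; pairs: (0,2), (1,3)

α = atan 0.35 = 19.29°;  2α = 38.58°
n_0 = (-0.9997, -0.0247)
n_1 = (+0.2432, -0.9700)
n_2 = (+0.8051, +0.5932)
n_3 = (-0.4712, +0.8820)
  (0,1): δ = 77.34°  ·
  (0,2): δ = 34.97°  ✓
  (0,3): δ = 116.70°  ·
  (1,2): δ = 67.69°  ·
  (1,3): δ = 14.04°  ✓
  (2,3): δ = 98.27°  ·
antipodal pairs: 2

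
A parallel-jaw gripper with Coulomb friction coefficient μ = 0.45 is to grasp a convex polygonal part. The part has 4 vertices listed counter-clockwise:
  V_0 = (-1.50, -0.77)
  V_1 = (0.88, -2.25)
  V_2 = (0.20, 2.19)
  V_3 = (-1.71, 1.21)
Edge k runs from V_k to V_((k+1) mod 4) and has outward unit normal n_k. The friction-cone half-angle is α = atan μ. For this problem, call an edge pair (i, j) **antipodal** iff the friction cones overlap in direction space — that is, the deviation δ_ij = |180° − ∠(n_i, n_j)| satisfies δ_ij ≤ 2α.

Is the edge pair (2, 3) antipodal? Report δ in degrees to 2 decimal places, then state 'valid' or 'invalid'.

α = atan 0.45 = 24.23°;  2α = 48.46°
edge 2: e_2 = (-1.91, -0.98);  n_2 = (-0.4565, +0.8897)
edge 3: e_3 = (+0.21, -1.98);  n_3 = (-0.9944, -0.1055)
∠(n_2, n_3) = 68.89°
δ = |180° − 68.89°| = 111.11°
111.11° > 2α = 48.46°  →  invalid

δ = 111.11°, invalid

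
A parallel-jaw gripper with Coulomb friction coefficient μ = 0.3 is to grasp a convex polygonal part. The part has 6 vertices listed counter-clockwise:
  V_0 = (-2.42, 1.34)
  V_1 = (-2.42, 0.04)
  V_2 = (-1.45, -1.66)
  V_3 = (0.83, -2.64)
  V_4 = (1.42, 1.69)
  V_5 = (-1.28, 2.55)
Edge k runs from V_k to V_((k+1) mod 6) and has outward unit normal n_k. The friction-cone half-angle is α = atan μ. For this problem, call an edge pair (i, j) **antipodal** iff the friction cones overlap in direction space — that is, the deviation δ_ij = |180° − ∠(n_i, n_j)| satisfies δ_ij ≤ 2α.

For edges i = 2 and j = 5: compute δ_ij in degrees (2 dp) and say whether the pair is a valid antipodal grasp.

α = atan 0.3 = 16.70°;  2α = 33.40°
edge 2: e_2 = (+2.28, -0.98);  n_2 = (-0.3949, -0.9187)
edge 5: e_5 = (-1.14, -1.21);  n_5 = (-0.7278, +0.6857)
∠(n_2, n_5) = 110.03°
δ = |180° − 110.03°| = 69.97°
69.97° > 2α = 33.40°  →  invalid

δ = 69.97°, invalid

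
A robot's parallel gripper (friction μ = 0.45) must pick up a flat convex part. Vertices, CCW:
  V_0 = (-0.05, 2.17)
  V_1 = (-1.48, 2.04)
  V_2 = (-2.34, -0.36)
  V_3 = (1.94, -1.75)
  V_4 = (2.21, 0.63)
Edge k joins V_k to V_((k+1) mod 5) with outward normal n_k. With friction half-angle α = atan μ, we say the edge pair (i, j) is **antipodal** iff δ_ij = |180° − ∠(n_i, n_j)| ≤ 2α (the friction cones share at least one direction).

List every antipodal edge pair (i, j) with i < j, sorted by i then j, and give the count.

count = 3; pairs: (0,2), (1,3), (2,4)

α = atan 0.45 = 24.23°;  2α = 48.46°
n_0 = (-0.0905, +0.9959)
n_1 = (-0.9414, +0.3373)
n_2 = (-0.3089, -0.9511)
n_3 = (+0.9936, -0.1127)
n_4 = (+0.5631, +0.8264)
  (0,1): δ = 114.91°  ·
  (0,2): δ = 23.19°  ✓
  (0,3): δ = 78.33°  ·
  (0,4): δ = 140.53°  ·
  (1,2): δ = 88.28°  ·
  (1,3): δ = 13.24°  ✓
  (1,4): δ = 75.44°  ·
  (2,3): δ = 78.48°  ·
  (2,4): δ = 16.28°  ✓
  (3,4): δ = 117.80°  ·
antipodal pairs: 3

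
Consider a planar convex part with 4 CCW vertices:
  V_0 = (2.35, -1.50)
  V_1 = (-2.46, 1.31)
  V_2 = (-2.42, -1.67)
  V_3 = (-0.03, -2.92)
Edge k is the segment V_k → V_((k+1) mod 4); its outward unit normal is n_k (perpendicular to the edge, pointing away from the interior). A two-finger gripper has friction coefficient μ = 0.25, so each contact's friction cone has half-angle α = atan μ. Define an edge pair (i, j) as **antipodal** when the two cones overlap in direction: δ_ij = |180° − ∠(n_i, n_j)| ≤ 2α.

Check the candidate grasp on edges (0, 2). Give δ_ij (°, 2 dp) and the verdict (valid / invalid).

δ = 2.68°, valid

α = atan 0.25 = 14.04°;  2α = 28.07°
edge 0: e_0 = (-4.81, +2.81);  n_0 = (+0.5044, +0.8635)
edge 2: e_2 = (+2.39, -1.25);  n_2 = (-0.4635, -0.8861)
∠(n_0, n_2) = 177.32°
δ = |180° − 177.32°| = 2.68°
2.68° ≤ 2α = 28.07°  →  valid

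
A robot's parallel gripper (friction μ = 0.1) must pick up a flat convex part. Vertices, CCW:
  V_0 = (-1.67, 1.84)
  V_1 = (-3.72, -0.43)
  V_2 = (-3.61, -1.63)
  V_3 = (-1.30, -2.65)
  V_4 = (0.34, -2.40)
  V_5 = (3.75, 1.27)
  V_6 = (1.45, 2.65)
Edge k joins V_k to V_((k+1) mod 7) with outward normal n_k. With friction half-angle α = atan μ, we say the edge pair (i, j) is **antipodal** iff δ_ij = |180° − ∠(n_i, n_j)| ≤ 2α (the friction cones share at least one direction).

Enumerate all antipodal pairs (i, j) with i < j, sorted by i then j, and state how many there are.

α = atan 0.1 = 5.71°;  2α = 11.42°
n_0 = (-0.7422, +0.6702)
n_1 = (-0.9958, -0.0913)
n_2 = (-0.4039, -0.9148)
n_3 = (+0.1507, -0.9886)
n_4 = (+0.7326, -0.6807)
n_5 = (+0.5145, +0.8575)
n_6 = (-0.2513, +0.9679)
  (0,1): δ = 132.68°  ·
  (0,2): δ = 71.74°  ·
  (0,3): δ = 39.25°  ·
  (0,4): δ = 0.81°  ✓
  (0,5): δ = 101.12°  ·
  (0,6): δ = 146.64°  ·
  (1,2): δ = 119.06°  ·
  (1,3): δ = 86.57°  ·
  (1,4): δ = 48.13°  ·
  (1,5): δ = 53.80°  ·
  (1,6): δ = 99.32°  ·
  (2,3): δ = 147.51°  ·
  (2,4): δ = 109.07°  ·
  (2,5): δ = 7.14°  ✓
  (2,6): δ = 38.38°  ·
  (3,4): δ = 141.56°  ·
  (3,5): δ = 39.63°  ·
  (3,6): δ = 5.89°  ✓
  (4,5): δ = 78.07°  ·
  (4,6): δ = 32.55°  ·
  (5,6): δ = 134.48°  ·
antipodal pairs: 3

count = 3; pairs: (0,4), (2,5), (3,6)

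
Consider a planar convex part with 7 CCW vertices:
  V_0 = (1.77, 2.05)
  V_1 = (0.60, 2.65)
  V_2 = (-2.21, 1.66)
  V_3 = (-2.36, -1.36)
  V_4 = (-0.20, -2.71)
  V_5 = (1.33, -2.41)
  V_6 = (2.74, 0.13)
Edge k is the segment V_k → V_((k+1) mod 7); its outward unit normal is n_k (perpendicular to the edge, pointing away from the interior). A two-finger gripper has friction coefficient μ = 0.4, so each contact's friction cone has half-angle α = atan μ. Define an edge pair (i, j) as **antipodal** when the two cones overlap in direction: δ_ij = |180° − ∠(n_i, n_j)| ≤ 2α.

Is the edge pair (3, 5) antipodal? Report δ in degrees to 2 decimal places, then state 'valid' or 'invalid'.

δ = 87.03°, invalid

α = atan 0.4 = 21.80°;  2α = 43.60°
edge 3: e_3 = (+2.16, -1.35);  n_3 = (-0.5300, -0.8480)
edge 5: e_5 = (+1.41, +2.54);  n_5 = (+0.8743, -0.4854)
∠(n_3, n_5) = 92.97°
δ = |180° − 92.97°| = 87.03°
87.03° > 2α = 43.60°  →  invalid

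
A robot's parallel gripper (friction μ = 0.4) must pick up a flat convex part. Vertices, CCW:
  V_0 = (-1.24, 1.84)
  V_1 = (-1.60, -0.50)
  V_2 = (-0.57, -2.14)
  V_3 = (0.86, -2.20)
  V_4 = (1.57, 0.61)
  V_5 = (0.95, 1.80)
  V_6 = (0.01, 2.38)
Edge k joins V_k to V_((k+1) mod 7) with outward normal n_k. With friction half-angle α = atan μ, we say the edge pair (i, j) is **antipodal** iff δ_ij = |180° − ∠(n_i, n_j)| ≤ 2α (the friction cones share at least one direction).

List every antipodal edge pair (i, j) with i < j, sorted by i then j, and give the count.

count = 6; pairs: (0,3), (0,4), (1,4), (1,5), (2,5), (2,6)

α = atan 0.4 = 21.80°;  2α = 43.60°
n_0 = (-0.9884, +0.1521)
n_1 = (-0.8468, -0.5319)
n_2 = (-0.0419, -0.9991)
n_3 = (+0.9695, -0.2450)
n_4 = (+0.8869, +0.4621)
n_5 = (+0.5251, +0.8510)
n_6 = (-0.3966, +0.9180)
  (0,1): δ = 139.12°  ·
  (0,2): δ = 83.66°  ·
  (0,3): δ = 5.43°  ✓
  (0,4): δ = 36.27°  ✓
  (0,5): δ = 67.07°  ·
  (0,6): δ = 122.11°  ·
  (1,2): δ = 124.53°  ·
  (1,3): δ = 46.31°  ·
  (1,4): δ = 4.61°  ✓
  (1,5): δ = 26.19°  ✓
  (1,6): δ = 81.23°  ·
  (2,3): δ = 101.78°  ·
  (2,4): δ = 60.08°  ·
  (2,5): δ = 29.27°  ✓
  (2,6): δ = 25.77°  ✓
  (3,4): δ = 138.30°  ·
  (3,5): δ = 107.50°  ·
  (3,6): δ = 52.46°  ·
  (4,5): δ = 149.20°  ·
  (4,6): δ = 94.16°  ·
  (5,6): δ = 124.96°  ·
antipodal pairs: 6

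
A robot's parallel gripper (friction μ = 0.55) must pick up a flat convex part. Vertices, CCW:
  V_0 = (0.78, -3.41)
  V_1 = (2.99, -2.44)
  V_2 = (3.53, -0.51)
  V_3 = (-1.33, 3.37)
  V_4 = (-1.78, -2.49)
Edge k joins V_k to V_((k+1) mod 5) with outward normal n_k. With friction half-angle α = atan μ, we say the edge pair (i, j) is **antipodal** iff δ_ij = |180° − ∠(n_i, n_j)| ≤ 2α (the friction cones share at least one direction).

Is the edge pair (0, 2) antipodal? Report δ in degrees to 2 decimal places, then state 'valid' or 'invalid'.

α = atan 0.55 = 28.81°;  2α = 57.62°
edge 0: e_0 = (+2.21, +0.97);  n_0 = (+0.4019, -0.9157)
edge 2: e_2 = (-4.86, +3.88);  n_2 = (+0.6239, +0.7815)
∠(n_0, n_2) = 117.70°
δ = |180° − 117.70°| = 62.30°
62.30° > 2α = 57.62°  →  invalid

δ = 62.30°, invalid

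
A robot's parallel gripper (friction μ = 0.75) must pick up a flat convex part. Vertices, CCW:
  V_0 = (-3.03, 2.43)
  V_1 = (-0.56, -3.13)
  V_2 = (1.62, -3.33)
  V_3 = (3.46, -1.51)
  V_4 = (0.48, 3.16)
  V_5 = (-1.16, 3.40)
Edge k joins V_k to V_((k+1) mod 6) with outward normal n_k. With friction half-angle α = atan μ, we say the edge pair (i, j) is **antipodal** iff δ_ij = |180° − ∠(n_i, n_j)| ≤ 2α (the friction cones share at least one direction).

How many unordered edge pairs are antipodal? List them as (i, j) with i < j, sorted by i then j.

α = atan 0.75 = 36.87°;  2α = 73.74°
n_0 = (-0.9139, -0.4060)
n_1 = (-0.0914, -0.9958)
n_2 = (+0.7032, -0.7110)
n_3 = (+0.8430, +0.5379)
n_4 = (+0.1448, +0.9895)
n_5 = (-0.4605, +0.8877)
  (0,1): δ = 119.19°  ·
  (0,2): δ = 69.27°  ✓
  (0,3): δ = 8.59°  ✓
  (0,4): δ = 57.72°  ✓
  (0,5): δ = 93.46°  ·
  (1,2): δ = 130.07°  ·
  (1,3): δ = 52.22°  ✓
  (1,4): δ = 3.08°  ✓
  (1,5): δ = 32.66°  ✓
  (2,3): δ = 102.14°  ·
  (2,4): δ = 53.01°  ✓
  (2,5): δ = 17.27°  ✓
  (3,4): δ = 130.87°  ·
  (3,5): δ = 95.13°  ·
  (4,5): δ = 144.26°  ·
antipodal pairs: 8

count = 8; pairs: (0,2), (0,3), (0,4), (1,3), (1,4), (1,5), (2,4), (2,5)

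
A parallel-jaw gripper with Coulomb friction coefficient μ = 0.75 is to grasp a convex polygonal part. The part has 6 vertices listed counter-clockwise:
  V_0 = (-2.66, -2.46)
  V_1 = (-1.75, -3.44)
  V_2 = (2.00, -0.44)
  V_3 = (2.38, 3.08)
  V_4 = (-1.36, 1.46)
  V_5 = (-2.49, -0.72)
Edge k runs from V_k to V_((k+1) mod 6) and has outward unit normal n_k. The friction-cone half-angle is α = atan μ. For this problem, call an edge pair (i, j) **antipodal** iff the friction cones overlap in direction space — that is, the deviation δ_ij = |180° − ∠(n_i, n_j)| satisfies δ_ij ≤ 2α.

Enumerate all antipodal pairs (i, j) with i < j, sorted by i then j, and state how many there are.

count = 8; pairs: (0,2), (0,3), (1,3), (1,4), (1,5), (2,3), (2,4), (2,5)

α = atan 0.75 = 36.87°;  2α = 73.74°
n_0 = (-0.7328, -0.6805)
n_1 = (+0.6247, -0.7809)
n_2 = (+0.9942, -0.1073)
n_3 = (-0.3975, +0.9176)
n_4 = (-0.8878, +0.4602)
n_5 = (-0.9953, +0.0972)
  (0,1): δ = 94.22°  ·
  (0,2): δ = 49.04°  ✓
  (0,3): δ = 70.54°  ✓
  (0,4): δ = 109.72°  ·
  (0,5): δ = 131.54°  ·
  (1,2): δ = 134.82°  ·
  (1,3): δ = 15.24°  ✓
  (1,4): δ = 23.94°  ✓
  (1,5): δ = 45.76°  ✓
  (2,3): δ = 60.42°  ✓
  (2,4): δ = 21.24°  ✓
  (2,5): δ = 0.58°  ✓
  (3,4): δ = 140.82°  ·
  (3,5): δ = 119.00°  ·
  (4,5): δ = 158.18°  ·
antipodal pairs: 8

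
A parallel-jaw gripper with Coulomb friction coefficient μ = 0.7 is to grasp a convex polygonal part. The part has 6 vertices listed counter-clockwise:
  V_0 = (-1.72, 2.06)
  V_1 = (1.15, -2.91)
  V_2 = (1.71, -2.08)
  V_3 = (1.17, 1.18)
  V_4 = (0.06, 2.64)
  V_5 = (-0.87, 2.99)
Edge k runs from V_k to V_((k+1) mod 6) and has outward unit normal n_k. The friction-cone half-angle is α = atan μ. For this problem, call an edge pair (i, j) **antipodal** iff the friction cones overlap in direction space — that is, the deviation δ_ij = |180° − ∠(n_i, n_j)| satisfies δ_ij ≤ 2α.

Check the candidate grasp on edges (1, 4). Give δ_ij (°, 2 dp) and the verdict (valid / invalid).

α = atan 0.7 = 34.99°;  2α = 69.98°
edge 1: e_1 = (+0.56, +0.83);  n_1 = (+0.8290, -0.5593)
edge 4: e_4 = (-0.93, +0.35);  n_4 = (+0.3522, +0.9359)
∠(n_1, n_4) = 103.38°
δ = |180° − 103.38°| = 76.62°
76.62° > 2α = 69.98°  →  invalid

δ = 76.62°, invalid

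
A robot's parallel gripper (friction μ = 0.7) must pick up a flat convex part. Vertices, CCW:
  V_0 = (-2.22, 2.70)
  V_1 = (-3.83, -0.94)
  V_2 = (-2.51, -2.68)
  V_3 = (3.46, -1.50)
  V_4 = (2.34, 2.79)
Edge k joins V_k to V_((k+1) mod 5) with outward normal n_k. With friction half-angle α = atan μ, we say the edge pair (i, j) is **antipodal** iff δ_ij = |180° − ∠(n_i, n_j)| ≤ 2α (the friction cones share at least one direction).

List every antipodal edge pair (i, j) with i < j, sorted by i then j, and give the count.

α = atan 0.7 = 34.99°;  2α = 69.98°
n_0 = (-0.9145, +0.4045)
n_1 = (-0.7967, -0.6044)
n_2 = (+0.1939, -0.9810)
n_3 = (+0.9676, +0.2526)
n_4 = (-0.0197, +0.9998)
  (0,1): δ = 118.96°  ·
  (0,2): δ = 54.96°  ✓
  (0,3): δ = 38.49°  ✓
  (0,4): δ = 114.99°  ·
  (1,2): δ = 116.00°  ·
  (1,3): δ = 22.55°  ✓
  (1,4): δ = 53.95°  ✓
  (2,3): δ = 86.55°  ·
  (2,4): δ = 10.05°  ✓
  (3,4): δ = 103.50°  ·
antipodal pairs: 5

count = 5; pairs: (0,2), (0,3), (1,3), (1,4), (2,4)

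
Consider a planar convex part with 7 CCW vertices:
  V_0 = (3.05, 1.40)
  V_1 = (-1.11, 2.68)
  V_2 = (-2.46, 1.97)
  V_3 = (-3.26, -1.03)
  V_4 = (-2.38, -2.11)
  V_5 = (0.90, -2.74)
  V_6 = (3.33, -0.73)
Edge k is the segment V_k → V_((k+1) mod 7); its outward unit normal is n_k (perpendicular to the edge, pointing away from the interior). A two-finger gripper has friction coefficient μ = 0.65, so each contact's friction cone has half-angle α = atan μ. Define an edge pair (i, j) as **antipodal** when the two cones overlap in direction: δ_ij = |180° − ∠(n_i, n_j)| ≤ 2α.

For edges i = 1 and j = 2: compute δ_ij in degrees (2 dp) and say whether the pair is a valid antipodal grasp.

α = atan 0.65 = 33.02°;  2α = 66.05°
edge 1: e_1 = (-1.35, -0.71);  n_1 = (-0.4655, +0.8851)
edge 2: e_2 = (-0.80, -3.00);  n_2 = (-0.9662, +0.2577)
∠(n_1, n_2) = 47.33°
δ = |180° − 47.33°| = 132.67°
132.67° > 2α = 66.05°  →  invalid

δ = 132.67°, invalid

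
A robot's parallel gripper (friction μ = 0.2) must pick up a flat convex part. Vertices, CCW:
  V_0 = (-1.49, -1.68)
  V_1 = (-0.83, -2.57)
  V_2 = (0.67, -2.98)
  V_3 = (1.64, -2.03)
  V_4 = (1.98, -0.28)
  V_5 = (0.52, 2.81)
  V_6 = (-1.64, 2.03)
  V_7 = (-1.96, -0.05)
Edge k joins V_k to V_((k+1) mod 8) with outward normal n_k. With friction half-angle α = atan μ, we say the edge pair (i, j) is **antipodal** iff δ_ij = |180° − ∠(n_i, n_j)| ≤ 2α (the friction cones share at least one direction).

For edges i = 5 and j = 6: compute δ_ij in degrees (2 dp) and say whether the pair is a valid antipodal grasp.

α = atan 0.2 = 11.31°;  2α = 22.62°
edge 5: e_5 = (-2.16, -0.78);  n_5 = (-0.3396, +0.9406)
edge 6: e_6 = (-0.32, -2.08);  n_6 = (-0.9884, +0.1521)
∠(n_5, n_6) = 61.40°
δ = |180° − 61.40°| = 118.60°
118.60° > 2α = 22.62°  →  invalid

δ = 118.60°, invalid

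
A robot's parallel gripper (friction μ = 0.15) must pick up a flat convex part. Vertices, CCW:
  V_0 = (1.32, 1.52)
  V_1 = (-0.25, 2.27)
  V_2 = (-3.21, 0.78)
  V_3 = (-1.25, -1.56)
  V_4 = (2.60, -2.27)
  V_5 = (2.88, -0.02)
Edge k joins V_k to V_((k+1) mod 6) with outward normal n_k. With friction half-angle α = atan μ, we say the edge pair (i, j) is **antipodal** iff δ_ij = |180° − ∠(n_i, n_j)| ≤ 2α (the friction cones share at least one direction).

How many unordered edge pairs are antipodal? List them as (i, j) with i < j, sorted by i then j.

α = atan 0.15 = 8.53°;  2α = 17.06°
n_0 = (+0.4310, +0.9023)
n_1 = (-0.4496, +0.8932)
n_2 = (-0.7666, -0.6421)
n_3 = (-0.1814, -0.9834)
n_4 = (+0.9923, -0.1235)
n_5 = (+0.7025, +0.7117)
  (0,1): δ = 127.75°  ·
  (0,2): δ = 24.52°  ·
  (0,3): δ = 15.09°  ✓
  (0,4): δ = 108.44°  ·
  (0,5): δ = 160.90°  ·
  (1,2): δ = 76.77°  ·
  (1,3): δ = 37.17°  ·
  (1,4): δ = 56.19°  ·
  (1,5): δ = 108.65°  ·
  (2,3): δ = 140.40°  ·
  (2,4): δ = 47.04°  ·
  (2,5): δ = 5.42°  ✓
  (3,4): δ = 86.64°  ·
  (3,5): δ = 34.18°  ·
  (4,5): δ = 127.54°  ·
antipodal pairs: 2

count = 2; pairs: (0,3), (2,5)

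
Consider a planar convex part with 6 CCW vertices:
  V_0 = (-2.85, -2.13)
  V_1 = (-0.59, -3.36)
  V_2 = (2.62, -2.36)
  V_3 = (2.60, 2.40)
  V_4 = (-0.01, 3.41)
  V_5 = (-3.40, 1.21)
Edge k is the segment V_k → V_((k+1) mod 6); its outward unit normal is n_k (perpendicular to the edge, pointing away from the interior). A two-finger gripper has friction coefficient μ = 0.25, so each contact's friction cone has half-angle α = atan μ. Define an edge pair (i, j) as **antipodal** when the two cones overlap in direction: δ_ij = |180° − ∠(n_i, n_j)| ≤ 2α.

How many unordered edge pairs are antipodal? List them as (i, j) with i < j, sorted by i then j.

α = atan 0.25 = 14.04°;  2α = 28.07°
n_0 = (-0.4780, -0.8783)
n_1 = (+0.2974, -0.9547)
n_2 = (+1.0000, +0.0042)
n_3 = (+0.3609, +0.9326)
n_4 = (-0.5444, +0.8388)
n_5 = (-0.9867, -0.1625)
  (0,1): δ = 134.14°  ·
  (0,2): δ = 61.20°  ·
  (0,3): δ = 7.40°  ✓
  (0,4): δ = 61.54°  ·
  (0,5): δ = 127.91°  ·
  (1,2): δ = 107.06°  ·
  (1,3): δ = 38.46°  ·
  (1,4): δ = 15.68°  ✓
  (1,5): δ = 82.05°  ·
  (2,3): δ = 111.40°  ·
  (2,4): δ = 57.26°  ·
  (2,5): δ = 9.11°  ✓
  (3,4): δ = 125.86°  ·
  (3,5): δ = 59.49°  ·
  (4,5): δ = 113.63°  ·
antipodal pairs: 3

count = 3; pairs: (0,3), (1,4), (2,5)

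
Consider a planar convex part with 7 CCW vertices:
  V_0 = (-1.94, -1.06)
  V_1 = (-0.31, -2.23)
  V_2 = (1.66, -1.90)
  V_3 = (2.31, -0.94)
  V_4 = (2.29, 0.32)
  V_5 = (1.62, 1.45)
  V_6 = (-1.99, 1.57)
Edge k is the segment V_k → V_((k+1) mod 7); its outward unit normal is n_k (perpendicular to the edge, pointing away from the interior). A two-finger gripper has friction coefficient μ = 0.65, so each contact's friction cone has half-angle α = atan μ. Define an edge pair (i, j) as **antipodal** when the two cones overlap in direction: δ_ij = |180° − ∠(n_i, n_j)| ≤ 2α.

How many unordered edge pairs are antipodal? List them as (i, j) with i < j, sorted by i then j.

count = 8; pairs: (0,3), (0,4), (0,5), (1,5), (2,5), (2,6), (3,6), (4,6)

α = atan 0.65 = 33.02°;  2α = 66.05°
n_0 = (-0.5831, -0.8124)
n_1 = (+0.1652, -0.9863)
n_2 = (+0.8280, -0.5607)
n_3 = (+0.9999, +0.0159)
n_4 = (+0.8602, +0.5100)
n_5 = (+0.0332, +0.9994)
n_6 = (-0.9998, -0.0190)
  (0,1): δ = 134.82°  ·
  (0,2): δ = 88.43°  ·
  (0,3): δ = 53.42°  ✓
  (0,4): δ = 23.66°  ✓
  (0,5): δ = 33.77°  ✓
  (0,6): δ = 126.76°  ·
  (1,2): δ = 133.61°  ·
  (1,3): δ = 98.60°  ·
  (1,4): δ = 68.84°  ·
  (1,5): δ = 11.41°  ✓
  (1,6): δ = 81.58°  ·
  (2,3): δ = 144.99°  ·
  (2,4): δ = 115.23°  ·
  (2,5): δ = 57.80°  ✓
  (2,6): δ = 35.19°  ✓
  (3,4): δ = 150.24°  ·
  (3,5): δ = 92.81°  ·
  (3,6): δ = 0.18°  ✓
  (4,5): δ = 122.57°  ·
  (4,6): δ = 29.58°  ✓
  (5,6): δ = 87.01°  ·
antipodal pairs: 8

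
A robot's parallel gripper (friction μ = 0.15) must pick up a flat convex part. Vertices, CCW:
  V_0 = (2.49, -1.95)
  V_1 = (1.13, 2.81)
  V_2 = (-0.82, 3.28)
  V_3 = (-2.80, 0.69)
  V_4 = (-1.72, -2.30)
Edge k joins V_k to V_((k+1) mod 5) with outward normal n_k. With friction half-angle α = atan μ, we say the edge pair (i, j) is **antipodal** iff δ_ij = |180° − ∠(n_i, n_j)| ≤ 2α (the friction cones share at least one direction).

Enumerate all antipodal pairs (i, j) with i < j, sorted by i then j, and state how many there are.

count = 1; pairs: (0,3)

α = atan 0.15 = 8.53°;  2α = 17.06°
n_0 = (+0.9615, +0.2747)
n_1 = (+0.2343, +0.9722)
n_2 = (-0.7944, +0.6073)
n_3 = (-0.9405, -0.3397)
n_4 = (+0.0828, -0.9966)
  (0,1): δ = 119.50°  ·
  (0,2): δ = 53.34°  ·
  (0,3): δ = 3.91°  ✓
  (0,4): δ = 78.81°  ·
  (1,2): δ = 113.85°  ·
  (1,3): δ = 56.59°  ·
  (1,4): δ = 18.30°  ·
  (2,3): δ = 122.74°  ·
  (2,4): δ = 47.85°  ·
  (3,4): δ = 105.11°  ·
antipodal pairs: 1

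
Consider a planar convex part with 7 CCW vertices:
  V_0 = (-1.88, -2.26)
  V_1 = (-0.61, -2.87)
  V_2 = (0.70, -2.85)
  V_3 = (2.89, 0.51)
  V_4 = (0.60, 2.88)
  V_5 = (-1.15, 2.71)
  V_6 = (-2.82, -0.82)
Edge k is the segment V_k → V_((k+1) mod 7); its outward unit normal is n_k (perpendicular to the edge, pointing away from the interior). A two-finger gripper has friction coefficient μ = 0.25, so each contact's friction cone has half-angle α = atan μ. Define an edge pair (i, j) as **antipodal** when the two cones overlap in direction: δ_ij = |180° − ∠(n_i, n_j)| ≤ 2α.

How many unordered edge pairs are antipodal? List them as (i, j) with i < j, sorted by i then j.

α = atan 0.25 = 14.04°;  2α = 28.07°
n_0 = (-0.4330, -0.9014)
n_1 = (+0.0153, -0.9999)
n_2 = (+0.8378, -0.5460)
n_3 = (+0.7191, +0.6949)
n_4 = (-0.0967, +0.9953)
n_5 = (-0.9039, +0.4276)
n_6 = (-0.8374, -0.5466)
  (0,1): δ = 153.47°  ·
  (0,2): δ = 97.44°  ·
  (0,3): δ = 20.33°  ✓
  (0,4): δ = 31.20°  ·
  (0,5): δ = 90.34°  ·
  (0,6): δ = 148.79°  ·
  (1,2): δ = 123.97°  ·
  (1,3): δ = 46.86°  ·
  (1,4): δ = 4.67°  ✓
  (1,5): δ = 63.81°  ·
  (1,6): δ = 122.26°  ·
  (2,3): δ = 102.89°  ·
  (2,4): δ = 51.36°  ·
  (2,5): δ = 7.78°  ✓
  (2,6): δ = 66.23°  ·
  (3,4): δ = 128.47°  ·
  (3,5): δ = 69.33°  ·
  (3,6): δ = 10.88°  ✓
  (4,5): δ = 120.87°  ·
  (4,6): δ = 62.41°  ·
  (5,6): δ = 121.55°  ·
antipodal pairs: 4

count = 4; pairs: (0,3), (1,4), (2,5), (3,6)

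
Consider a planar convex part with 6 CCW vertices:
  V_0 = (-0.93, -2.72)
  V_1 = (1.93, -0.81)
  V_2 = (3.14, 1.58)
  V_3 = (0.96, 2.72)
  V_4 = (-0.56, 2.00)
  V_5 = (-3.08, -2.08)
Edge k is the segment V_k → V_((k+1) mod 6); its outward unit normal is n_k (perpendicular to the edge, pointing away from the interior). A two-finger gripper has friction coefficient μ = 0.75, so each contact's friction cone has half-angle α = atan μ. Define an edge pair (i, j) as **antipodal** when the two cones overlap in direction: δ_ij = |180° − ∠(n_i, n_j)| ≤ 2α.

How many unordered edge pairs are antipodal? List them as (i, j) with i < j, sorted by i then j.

α = atan 0.75 = 36.87°;  2α = 73.74°
n_0 = (+0.5554, -0.8316)
n_1 = (+0.8922, -0.4517)
n_2 = (+0.4634, +0.8861)
n_3 = (-0.4281, +0.9037)
n_4 = (-0.8508, +0.5255)
n_5 = (-0.2853, -0.9584)
  (0,1): δ = 150.59°  ·
  (0,2): δ = 61.34°  ✓
  (0,3): δ = 8.39°  ✓
  (0,4): δ = 24.56°  ✓
  (0,5): δ = 129.69°  ·
  (1,2): δ = 90.75°  ·
  (1,3): δ = 37.80°  ✓
  (1,4): δ = 4.85°  ✓
  (1,5): δ = 100.28°  ·
  (2,3): δ = 127.05°  ·
  (2,4): δ = 94.09°  ·
  (2,5): δ = 11.03°  ✓
  (3,4): δ = 147.05°  ·
  (3,5): δ = 41.92°  ✓
  (4,5): δ = 74.88°  ·
antipodal pairs: 7

count = 7; pairs: (0,2), (0,3), (0,4), (1,3), (1,4), (2,5), (3,5)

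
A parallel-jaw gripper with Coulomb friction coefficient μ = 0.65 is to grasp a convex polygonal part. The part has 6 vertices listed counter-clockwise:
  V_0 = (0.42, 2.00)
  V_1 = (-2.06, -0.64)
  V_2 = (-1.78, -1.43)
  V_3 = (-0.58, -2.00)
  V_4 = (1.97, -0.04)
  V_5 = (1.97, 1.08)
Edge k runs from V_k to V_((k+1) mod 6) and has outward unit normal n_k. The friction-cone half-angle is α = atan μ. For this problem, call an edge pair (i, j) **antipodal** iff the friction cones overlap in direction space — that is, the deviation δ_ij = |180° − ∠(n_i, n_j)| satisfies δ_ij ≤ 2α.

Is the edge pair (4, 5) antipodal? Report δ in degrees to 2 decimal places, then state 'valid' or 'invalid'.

δ = 120.69°, invalid

α = atan 0.65 = 33.02°;  2α = 66.05°
edge 4: e_4 = (+0.00, +1.12);  n_4 = (+1.0000, -0.0000)
edge 5: e_5 = (-1.55, +0.92);  n_5 = (+0.5104, +0.8599)
∠(n_4, n_5) = 59.31°
δ = |180° − 59.31°| = 120.69°
120.69° > 2α = 66.05°  →  invalid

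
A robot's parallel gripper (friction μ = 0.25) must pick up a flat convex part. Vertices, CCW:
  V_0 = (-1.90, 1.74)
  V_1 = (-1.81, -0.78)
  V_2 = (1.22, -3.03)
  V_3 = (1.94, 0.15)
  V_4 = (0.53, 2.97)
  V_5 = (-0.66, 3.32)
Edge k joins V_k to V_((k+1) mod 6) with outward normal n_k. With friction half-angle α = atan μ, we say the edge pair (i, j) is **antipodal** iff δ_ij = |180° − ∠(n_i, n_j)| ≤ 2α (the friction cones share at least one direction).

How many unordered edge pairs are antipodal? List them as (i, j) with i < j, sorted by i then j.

α = atan 0.25 = 14.04°;  2α = 28.07°
n_0 = (-0.9994, -0.0357)
n_1 = (-0.5962, -0.8029)
n_2 = (+0.9753, -0.2208)
n_3 = (+0.8944, +0.4472)
n_4 = (+0.2822, +0.9594)
n_5 = (-0.7867, +0.6174)
  (0,1): δ = 128.64°  ·
  (0,2): δ = 14.80°  ✓
  (0,3): δ = 24.52°  ✓
  (0,4): δ = 71.57°  ·
  (0,5): δ = 139.83°  ·
  (1,2): δ = 66.16°  ·
  (1,3): δ = 26.84°  ✓
  (1,4): δ = 20.21°  ✓
  (1,5): δ = 88.47°  ·
  (2,3): δ = 140.68°  ·
  (2,4): δ = 93.63°  ·
  (2,5): δ = 25.37°  ✓
  (3,4): δ = 132.95°  ·
  (3,5): δ = 64.69°  ·
  (4,5): δ = 111.74°  ·
antipodal pairs: 5

count = 5; pairs: (0,2), (0,3), (1,3), (1,4), (2,5)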